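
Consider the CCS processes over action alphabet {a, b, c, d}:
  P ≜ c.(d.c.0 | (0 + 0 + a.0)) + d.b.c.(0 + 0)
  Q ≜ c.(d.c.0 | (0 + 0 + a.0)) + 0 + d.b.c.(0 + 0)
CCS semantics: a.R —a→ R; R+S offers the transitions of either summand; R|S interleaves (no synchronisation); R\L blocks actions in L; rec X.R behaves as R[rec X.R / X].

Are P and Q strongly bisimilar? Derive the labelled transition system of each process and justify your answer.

P's transition system — 10 states:
  m0 = c.(d.c.0 | (0 + 0 + a.0)) + d.b.c.(0 + 0) ⊢ —c→ m1, —d→ m2
  m1 = d.c.0 | (0 + 0 + a.0) ⊢ —a→ m3, —d→ m4
  m2 = b.c.(0 + 0) ⊢ —b→ m5
  m3 = d.c.0 | 0 ⊢ —d→ m6
  m4 = c.0 | (0 + 0 + a.0) ⊢ —a→ m6, —c→ m7
  m5 = c.(0 + 0) ⊢ —c→ m8
  m6 = c.0 | 0 ⊢ —c→ m9
  m7 = 0 | (0 + 0 + a.0) ⊢ —a→ m9
  m8 = 0 + 0 ⊢ deadlocked
  m9 = 0 | 0 ⊢ deadlocked
Q's transition system — 10 states:
  n0 = c.(d.c.0 | (0 + 0 + a.0)) + 0 + d.b.c.(0 + 0) ⊢ —c→ n1, —d→ n2
  n1 = d.c.0 | (0 + 0 + a.0) ⊢ —a→ n3, —d→ n4
  n2 = b.c.(0 + 0) ⊢ —b→ n5
  n3 = d.c.0 | 0 ⊢ —d→ n6
  n4 = c.0 | (0 + 0 + a.0) ⊢ —a→ n6, —c→ n7
  n5 = c.(0 + 0) ⊢ —c→ n8
  n6 = c.0 | 0 ⊢ —c→ n9
  n7 = 0 | (0 + 0 + a.0) ⊢ —a→ n9
  n8 = 0 + 0 ⊢ deadlocked
  n9 = 0 | 0 ⊢ deadlocked
Bisimilarity quotient blocks:
  B0 = {m0, n0}
  B1 = {m1, n1}
  B2 = {m3, n3}
  B3 = {m5, m6, n5, n6}
  B4 = {m8, m9, n8, n9}
  B5 = {m4, n4}
  B6 = {m7, n7}
  B7 = {m2, n2}
m0 ∈ B0, n0 ∈ B0 → same block

bisimilar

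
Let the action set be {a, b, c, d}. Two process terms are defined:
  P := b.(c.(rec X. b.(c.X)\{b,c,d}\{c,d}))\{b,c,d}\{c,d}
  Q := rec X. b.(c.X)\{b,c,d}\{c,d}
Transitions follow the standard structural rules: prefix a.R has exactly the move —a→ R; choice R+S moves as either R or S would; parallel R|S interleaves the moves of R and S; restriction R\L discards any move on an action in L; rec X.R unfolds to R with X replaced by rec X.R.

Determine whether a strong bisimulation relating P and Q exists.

P ~ Q

LTS(P): 2 reachable states
  p0 = b.(c.(rec X. b.(c.X)\{b,c,d}\{c,d}))\{b,c,d}\{c,d} | =b=> p1
  p1 = (c.(rec X. b.(c.X)\{b,c,d}\{c,d}))\{b,c,d}\{c,d} | (no moves)
LTS(Q): 2 reachable states
  q0 = rec X. b.(c.X)\{b,c,d}\{c,d} | =b=> q1
  q1 = (c.(rec X. b.(c.X)\{b,c,d}\{c,d}))\{b,c,d}\{c,d} | (no moves)
Coarsest stable partition (strong bisimilarity classes):
  B0 = {p0, q0}
  B1 = {p1, q1}
p0 ∈ B0, q0 ∈ B0 → same block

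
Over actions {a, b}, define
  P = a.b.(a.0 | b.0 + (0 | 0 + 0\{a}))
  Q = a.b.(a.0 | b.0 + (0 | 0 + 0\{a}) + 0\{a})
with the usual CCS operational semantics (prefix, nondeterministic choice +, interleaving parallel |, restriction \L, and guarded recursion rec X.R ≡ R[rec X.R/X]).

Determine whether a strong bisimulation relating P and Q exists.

LTS(P): 6 reachable states
  u0 = a.b.(a.0 | b.0 + (0 | 0 + 0\{a})) :: ··a··> u1
  u1 = b.(a.0 | b.0 + (0 | 0 + 0\{a})) :: ··b··> u2
  u2 = a.0 | b.0 + (0 | 0 + 0\{a}) :: ··a··> u3, ··b··> u4
  u3 = 0 | b.0 :: ··b··> u5
  u4 = a.0 | 0 :: ··a··> u5
  u5 = 0 | 0 :: deadlocked
LTS(Q): 6 reachable states
  v0 = a.b.(a.0 | b.0 + (0 | 0 + 0\{a}) + 0\{a}) :: ··a··> v1
  v1 = b.(a.0 | b.0 + (0 | 0 + 0\{a}) + 0\{a}) :: ··b··> v2
  v2 = a.0 | b.0 + (0 | 0 + 0\{a}) + 0\{a} :: ··a··> v3, ··b··> v4
  v3 = 0 | b.0 :: ··b··> v5
  v4 = a.0 | 0 :: ··a··> v5
  v5 = 0 | 0 :: deadlocked
Partition-refinement fixed point:
  B0 = {u0, v0}
  B1 = {u1, v1}
  B2 = {u2, v2}
  B3 = {u3, v3}
  B4 = {u5, v5}
  B5 = {u4, v4}
u0 ∈ B0, v0 ∈ B0 → same block

bisimilar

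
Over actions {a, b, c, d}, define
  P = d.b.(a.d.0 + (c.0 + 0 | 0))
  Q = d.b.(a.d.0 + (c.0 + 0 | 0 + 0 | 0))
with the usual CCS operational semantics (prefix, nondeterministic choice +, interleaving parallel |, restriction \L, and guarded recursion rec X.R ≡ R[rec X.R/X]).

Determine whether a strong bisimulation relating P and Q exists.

P's transition system — 5 states:
  s0 = d.b.(a.d.0 + (c.0 + 0 | 0)) | =d=> s1
  s1 = b.(a.d.0 + (c.0 + 0 | 0)) | =b=> s2
  s2 = a.d.0 + (c.0 + 0 | 0) | =a=> s3, =c=> s4
  s3 = d.0 | =d=> s4
  s4 = 0 | (no moves)
Q's transition system — 5 states:
  t0 = d.b.(a.d.0 + (c.0 + 0 | 0 + 0 | 0)) | =d=> t1
  t1 = b.(a.d.0 + (c.0 + 0 | 0 + 0 | 0)) | =b=> t2
  t2 = a.d.0 + (c.0 + 0 | 0 + 0 | 0) | =a=> t3, =c=> t4
  t3 = d.0 | =d=> t4
  t4 = 0 | (no moves)
Coarsest stable partition (strong bisimilarity classes):
  B0 = {s0, t0}
  B1 = {s1, t1}
  B2 = {s2, t2}
  B3 = {s4, t4}
  B4 = {s3, t3}
s0 ∈ B0, t0 ∈ B0 → same block

bisimilar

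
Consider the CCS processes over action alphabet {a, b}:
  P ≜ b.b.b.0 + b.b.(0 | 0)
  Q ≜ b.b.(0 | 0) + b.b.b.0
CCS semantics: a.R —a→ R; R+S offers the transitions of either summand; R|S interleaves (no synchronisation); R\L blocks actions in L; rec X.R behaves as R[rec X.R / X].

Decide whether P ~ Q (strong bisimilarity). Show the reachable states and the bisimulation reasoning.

YES

P's transition system — 6 states:
  m0 = b.b.b.0 + b.b.(0 | 0) | —b→ m1, —b→ m2
  m1 = b.(0 | 0) | —b→ m3
  m2 = b.b.0 | —b→ m4
  m3 = 0 | 0 | (no moves)
  m4 = b.0 | —b→ m5
  m5 = 0 | (no moves)
Q's transition system — 6 states:
  n0 = b.b.(0 | 0) + b.b.b.0 | —b→ n1, —b→ n2
  n1 = b.(0 | 0) | —b→ n3
  n2 = b.b.0 | —b→ n4
  n3 = 0 | 0 | (no moves)
  n4 = b.0 | —b→ n5
  n5 = 0 | (no moves)
Bisimilarity quotient blocks:
  B0 = {m0, n0}
  B1 = {m2, n2}
  B2 = {m1, m4, n1, n4}
  B3 = {m3, m5, n3, n5}
m0 ∈ B0, n0 ∈ B0 → same block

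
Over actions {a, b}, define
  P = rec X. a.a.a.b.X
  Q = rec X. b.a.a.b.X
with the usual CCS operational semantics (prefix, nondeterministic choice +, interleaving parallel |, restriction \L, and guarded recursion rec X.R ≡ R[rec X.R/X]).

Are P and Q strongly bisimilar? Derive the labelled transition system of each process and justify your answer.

NO

LTS(P): 4 reachable states
  m0 = rec X. a.a.a.b.X | ··a··> m1
  m1 = a.a.b.(rec X. a.a.a.b.X) | ··a··> m2
  m2 = a.b.(rec X. a.a.a.b.X) | ··a··> m3
  m3 = b.(rec X. a.a.a.b.X) | ··b··> m0
LTS(Q): 4 reachable states
  n0 = rec X. b.a.a.b.X | ··b··> n1
  n1 = a.a.b.(rec X. b.a.a.b.X) | ··a··> n2
  n2 = a.b.(rec X. b.a.a.b.X) | ··a··> n3
  n3 = b.(rec X. b.a.a.b.X) | ··b··> n0
Coarsest stable partition (strong bisimilarity classes):
  B0 = {m0}
  B1 = {m1}
  B2 = {m2}
  B3 = {m3}
  B4 = {n0}
  B5 = {n1}
  B6 = {n2}
  B7 = {n3}
m0 ∈ B0, n0 ∈ B4 → different blocks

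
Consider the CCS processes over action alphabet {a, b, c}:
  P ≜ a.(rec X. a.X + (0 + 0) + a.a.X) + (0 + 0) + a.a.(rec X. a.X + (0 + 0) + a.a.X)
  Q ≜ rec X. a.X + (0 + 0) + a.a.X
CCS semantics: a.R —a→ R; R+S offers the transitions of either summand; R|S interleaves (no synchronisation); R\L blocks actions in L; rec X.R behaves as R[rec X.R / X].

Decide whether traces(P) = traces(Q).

traces(P) = traces(Q)

P's transition system — 3 states:
  m0 = a.(rec X. a.X + (0 + 0) + a.a.X) + (0 + 0) + a.a.(rec X. a.X + (0 + 0) + a.a.X) → =a=> m1, =a=> m2
  m1 = a.(rec X. a.X + (0 + 0) + a.a.X) → =a=> m2
  m2 = rec X. a.X + (0 + 0) + a.a.X → =a=> m1, =a=> m2
Q's transition system — 2 states:
  n0 = rec X. a.X + (0 + 0) + a.a.X → =a=> n0, =a=> n1
  n1 = a.(rec X. a.X + (0 + 0) + a.a.X) → =a=> n0
Bisimilarity quotient blocks:
  B0 = {m0, m1, m2, n0, n1}
m0 ∈ B0, n0 ∈ B0 → same block
Bisimilar ⇒ trace-equivalent.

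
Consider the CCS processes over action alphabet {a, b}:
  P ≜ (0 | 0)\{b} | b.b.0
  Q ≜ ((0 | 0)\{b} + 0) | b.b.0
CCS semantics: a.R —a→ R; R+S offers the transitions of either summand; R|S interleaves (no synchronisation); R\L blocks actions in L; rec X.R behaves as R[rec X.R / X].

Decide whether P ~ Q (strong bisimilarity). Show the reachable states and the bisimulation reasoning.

P ~ Q

LTS(P): 3 reachable states
  u0 = (0 | 0)\{b} | b.b.0 → =b=> u1
  u1 = (0 | 0)\{b} | b.0 → =b=> u2
  u2 = (0 | 0)\{b} | 0 → ·
LTS(Q): 3 reachable states
  v0 = ((0 | 0)\{b} + 0) | b.b.0 → =b=> v1
  v1 = ((0 | 0)\{b} + 0) | b.0 → =b=> v2
  v2 = ((0 | 0)\{b} + 0) | 0 → ·
Coarsest stable partition (strong bisimilarity classes):
  B0 = {u0, v0}
  B1 = {u1, v1}
  B2 = {u2, v2}
u0 ∈ B0, v0 ∈ B0 → same block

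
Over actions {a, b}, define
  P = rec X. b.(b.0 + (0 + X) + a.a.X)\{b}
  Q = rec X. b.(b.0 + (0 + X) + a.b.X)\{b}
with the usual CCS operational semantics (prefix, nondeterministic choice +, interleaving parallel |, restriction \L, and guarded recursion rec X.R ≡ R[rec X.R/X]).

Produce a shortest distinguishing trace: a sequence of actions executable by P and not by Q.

baa

LTS(P): 4 reachable states
  p0 = rec X. b.(b.0 + (0 + X) + a.a.X)\{b} ⊢ =b=> p1
  p1 = (b.0 + (0 + (rec X. b.(b.0 + (0 + X) + a.a.X)\{b})) + a.a.(rec X. b.(b.0 + (0 + X) + a.a.X)\{b}))\{b} ⊢ =a=> p2
  p2 = (a.(rec X. b.(b.0 + (0 + X) + a.a.X)\{b}))\{b} ⊢ =a=> p3
  p3 = (rec X. b.(b.0 + (0 + X) + a.a.X)\{b})\{b} ⊢ deadlocked
LTS(Q): 3 reachable states
  q0 = rec X. b.(b.0 + (0 + X) + a.b.X)\{b} ⊢ =b=> q1
  q1 = (b.0 + (0 + (rec X. b.(b.0 + (0 + X) + a.b.X)\{b})) + a.b.(rec X. b.(b.0 + (0 + X) + a.b.X)\{b}))\{b} ⊢ =a=> q2
  q2 = (b.(rec X. b.(b.0 + (0 + X) + a.b.X)\{b}))\{b} ⊢ deadlocked
Executing baa from P (initial set {p0}):
  step 1 (b): {p1}
  step 2 (a): {p2}
  step 3 (a): {p3}
  ✓ P
Executing baa from Q (initial set {q0}):
  step 1 (b): {q1}
  step 2 (a): {q2}
  step 3 (a): ∅ (Q stuck)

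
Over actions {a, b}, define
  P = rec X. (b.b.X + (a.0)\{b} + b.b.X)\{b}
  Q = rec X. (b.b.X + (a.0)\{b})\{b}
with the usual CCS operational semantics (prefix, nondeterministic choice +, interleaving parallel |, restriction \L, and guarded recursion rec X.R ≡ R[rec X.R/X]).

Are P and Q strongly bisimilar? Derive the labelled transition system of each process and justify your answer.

P ~ Q

Reachable graph of P (2 states):
  p0 = rec X. (b.b.X + (a.0)\{b} + b.b.X)\{b} :: ··a··> p1
  p1 = 0\{b}\{b} :: ·
Reachable graph of Q (2 states):
  q0 = rec X. (b.b.X + (a.0)\{b})\{b} :: ··a··> q1
  q1 = 0\{b}\{b} :: ·
Partition-refinement fixed point:
  B0 = {p0, q0}
  B1 = {p1, q1}
p0 ∈ B0, q0 ∈ B0 → same block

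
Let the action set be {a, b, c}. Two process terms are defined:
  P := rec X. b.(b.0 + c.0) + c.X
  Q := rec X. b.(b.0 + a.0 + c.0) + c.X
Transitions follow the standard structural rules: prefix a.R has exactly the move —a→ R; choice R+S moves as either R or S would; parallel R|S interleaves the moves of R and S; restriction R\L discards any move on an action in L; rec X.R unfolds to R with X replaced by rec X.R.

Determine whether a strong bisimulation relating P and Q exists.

NO

Reachable graph of P (3 states):
  u0 = rec X. b.(b.0 + c.0) + c.X → =b=> u1, =c=> u0
  u1 = b.0 + c.0 → =b=> u2, =c=> u2
  u2 = 0 → (no moves)
Reachable graph of Q (3 states):
  v0 = rec X. b.(b.0 + a.0 + c.0) + c.X → =b=> v1, =c=> v0
  v1 = b.0 + a.0 + c.0 → =a=> v2, =b=> v2, =c=> v2
  v2 = 0 → (no moves)
Partition-refinement fixed point:
  B0 = {u0}
  B1 = {u1}
  B2 = {u2, v2}
  B3 = {v0}
  B4 = {v1}
u0 ∈ B0, v0 ∈ B3 → different blocks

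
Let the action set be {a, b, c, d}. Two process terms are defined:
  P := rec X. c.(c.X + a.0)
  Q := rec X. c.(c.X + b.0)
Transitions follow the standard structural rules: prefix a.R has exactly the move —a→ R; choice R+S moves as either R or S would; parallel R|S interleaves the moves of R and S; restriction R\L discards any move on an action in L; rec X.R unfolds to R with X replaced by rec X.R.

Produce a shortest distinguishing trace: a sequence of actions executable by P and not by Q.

ca

Reachable graph of P (3 states):
  m0 = rec X. c.(c.X + a.0) has moves —c→ m1
  m1 = c.(rec X. c.(c.X + a.0)) + a.0 has moves —a→ m2, —c→ m0
  m2 = 0 has moves stopped
Reachable graph of Q (3 states):
  n0 = rec X. c.(c.X + b.0) has moves —c→ n1
  n1 = c.(rec X. c.(c.X + b.0)) + b.0 has moves —b→ n2, —c→ n0
  n2 = 0 has moves stopped
Trace ⟨ca⟩ through P, begin at {m0}:
  step 1 (c): {m1}
  step 2 (a): {m2}
  ✓ P
Trace ⟨ca⟩ through Q, begin at {n0}:
  step 1 (c): {n1}
  step 2 (a): ∅ (Q stuck)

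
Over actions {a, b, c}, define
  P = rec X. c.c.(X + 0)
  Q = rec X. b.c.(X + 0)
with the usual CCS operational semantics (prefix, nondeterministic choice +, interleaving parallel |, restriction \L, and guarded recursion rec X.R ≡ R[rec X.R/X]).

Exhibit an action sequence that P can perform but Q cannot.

Reachable graph of P (3 states):
  m0 = rec X. c.c.(X + 0) → —c→ m1
  m1 = c.((rec X. c.c.(X + 0)) + 0) → —c→ m2
  m2 = (rec X. c.c.(X + 0)) + 0 → —c→ m1
Reachable graph of Q (3 states):
  n0 = rec X. b.c.(X + 0) → —b→ n1
  n1 = c.((rec X. b.c.(X + 0)) + 0) → —c→ n2
  n2 = (rec X. b.c.(X + 0)) + 0 → —b→ n1
Trace ⟨c⟩ through P, begin at {m0}:
  after c @ step 1: {m1}
  P completes σ.
Trace ⟨c⟩ through Q, begin at {n0}:
  after c @ step 1: ∅  — Q cannot continue

c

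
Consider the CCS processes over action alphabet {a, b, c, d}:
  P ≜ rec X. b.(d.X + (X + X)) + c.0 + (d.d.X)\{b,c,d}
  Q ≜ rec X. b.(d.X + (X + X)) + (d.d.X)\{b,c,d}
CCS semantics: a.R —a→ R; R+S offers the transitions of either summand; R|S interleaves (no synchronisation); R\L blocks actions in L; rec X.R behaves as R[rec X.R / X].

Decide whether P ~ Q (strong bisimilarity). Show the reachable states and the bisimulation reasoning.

not bisimilar

LTS(P): 3 reachable states
  m0 = rec X. b.(d.X + (X + X)) + c.0 + (d.d.X)\{b,c,d} has moves —b→ m1, —c→ m2
  m1 = d.(rec X. b.(d.X + (X + X)) + c.0 + (d.d.X)\{b,c,d}) + ((rec X. b.(d.X + (X + X)) + c.0 + (d.d.X)\{b,c,d}) + (rec X. b.(d.X + (X + X)) + c.0 + (d.d.X)\{b,c,d})) has moves —b→ m1, —c→ m2, —d→ m0
  m2 = 0 has moves stopped
LTS(Q): 2 reachable states
  n0 = rec X. b.(d.X + (X + X)) + (d.d.X)\{b,c,d} has moves —b→ n1
  n1 = d.(rec X. b.(d.X + (X + X)) + (d.d.X)\{b,c,d}) + ((rec X. b.(d.X + (X + X)) + (d.d.X)\{b,c,d}) + (rec X. b.(d.X + (X + X)) + (d.d.X)\{b,c,d})) has moves —b→ n1, —d→ n0
Coarsest stable partition (strong bisimilarity classes):
  B0 = {m0}
  B1 = {m1}
  B2 = {m2}
  B3 = {n0}
  B4 = {n1}
m0 ∈ B0, n0 ∈ B3 → different blocks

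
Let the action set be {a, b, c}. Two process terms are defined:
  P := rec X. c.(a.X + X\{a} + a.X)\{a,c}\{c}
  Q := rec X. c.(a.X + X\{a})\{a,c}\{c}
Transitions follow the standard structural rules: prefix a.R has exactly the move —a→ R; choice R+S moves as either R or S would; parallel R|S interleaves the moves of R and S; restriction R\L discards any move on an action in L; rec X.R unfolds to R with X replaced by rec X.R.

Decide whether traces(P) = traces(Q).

YES

P's transition system — 2 states:
  p0 = rec X. c.(a.X + X\{a} + a.X)\{a,c}\{c} | =c=> p1
  p1 = (a.(rec X. c.(a.X + X\{a} + a.X)\{a,c}\{c}) + (rec X. c.(a.X + X\{a} + a.X)\{a,c}\{c})\{a} + a.(rec X. c.(a.X + X\{a} + a.X)\{a,c}\{c}))\{a,c}\{c} | stopped
Q's transition system — 2 states:
  q0 = rec X. c.(a.X + X\{a})\{a,c}\{c} | =c=> q1
  q1 = (a.(rec X. c.(a.X + X\{a})\{a,c}\{c}) + (rec X. c.(a.X + X\{a})\{a,c}\{c})\{a})\{a,c}\{c} | stopped
Coarsest stable partition (strong bisimilarity classes):
  B0 = {p0, q0}
  B1 = {p1, q1}
p0 ∈ B0, q0 ∈ B0 → same block
Bisimilar ⇒ trace-equivalent.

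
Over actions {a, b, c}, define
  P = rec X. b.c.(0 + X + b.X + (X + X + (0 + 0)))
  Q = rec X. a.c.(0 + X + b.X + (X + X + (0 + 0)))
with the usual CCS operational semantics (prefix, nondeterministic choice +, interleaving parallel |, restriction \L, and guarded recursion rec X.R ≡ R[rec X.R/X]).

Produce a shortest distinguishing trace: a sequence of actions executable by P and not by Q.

P's transition system — 3 states:
  p0 = rec X. b.c.(0 + X + b.X + (X + X + (0 + 0))) | ··b··> p1
  p1 = c.(0 + (rec X. b.c.(0 + X + b.X + (X + X + (0 + 0)))) + b.(rec X. b.c.(0 + X + b.X + (X + X + (0 + 0)))) + ((rec X. b.c.(0 + X + b.X + (X + X + (0 + 0)))) + (rec X. b.c.(0 + X + b.X + (X + X + (0 + 0)))) + (0 + 0))) | ··c··> p2
  p2 = 0 + (rec X. b.c.(0 + X + b.X + (X + X + (0 + 0)))) + b.(rec X. b.c.(0 + X + b.X + (X + X + (0 + 0)))) + ((rec X. b.c.(0 + X + b.X + (X + X + (0 + 0)))) + (rec X. b.c.(0 + X + b.X + (X + X + (0 + 0)))) + (0 + 0)) | ··b··> p0, ··b··> p1
Q's transition system — 3 states:
  q0 = rec X. a.c.(0 + X + b.X + (X + X + (0 + 0))) | ··a··> q1
  q1 = c.(0 + (rec X. a.c.(0 + X + b.X + (X + X + (0 + 0)))) + b.(rec X. a.c.(0 + X + b.X + (X + X + (0 + 0)))) + ((rec X. a.c.(0 + X + b.X + (X + X + (0 + 0)))) + (rec X. a.c.(0 + X + b.X + (X + X + (0 + 0)))) + (0 + 0))) | ··c··> q2
  q2 = 0 + (rec X. a.c.(0 + X + b.X + (X + X + (0 + 0)))) + b.(rec X. a.c.(0 + X + b.X + (X + X + (0 + 0)))) + ((rec X. a.c.(0 + X + b.X + (X + X + (0 + 0)))) + (rec X. a.c.(0 + X + b.X + (X + X + (0 + 0)))) + (0 + 0)) | ··a··> q1, ··b··> q0
Executing b from P (initial set {p0}):
  [1] b ⇒ {p1}
  — P admits the full trace.
Executing b from Q (initial set {q0}):
  [1] b ⇒ ∅ (Q stuck)

b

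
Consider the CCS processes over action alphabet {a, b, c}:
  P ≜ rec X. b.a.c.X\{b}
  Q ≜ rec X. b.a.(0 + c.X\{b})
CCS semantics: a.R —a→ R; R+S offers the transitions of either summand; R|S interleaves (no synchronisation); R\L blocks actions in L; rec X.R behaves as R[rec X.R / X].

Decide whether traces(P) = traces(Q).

traces(P) = traces(Q)

LTS(P): 4 reachable states
  p0 = rec X. b.a.c.X\{b} :: —b→ p1
  p1 = a.c.(rec X. b.a.c.X\{b})\{b} :: —a→ p2
  p2 = c.(rec X. b.a.c.X\{b})\{b} :: —c→ p3
  p3 = (rec X. b.a.c.X\{b})\{b} :: deadlocked
LTS(Q): 4 reachable states
  q0 = rec X. b.a.(0 + c.X\{b}) :: —b→ q1
  q1 = a.(0 + c.(rec X. b.a.(0 + c.X\{b}))\{b}) :: —a→ q2
  q2 = 0 + c.(rec X. b.a.(0 + c.X\{b}))\{b} :: —c→ q3
  q3 = (rec X. b.a.(0 + c.X\{b}))\{b} :: deadlocked
Coarsest stable partition (strong bisimilarity classes):
  B0 = {p0, q0}
  B1 = {p1, q1}
  B2 = {p2, q2}
  B3 = {p3, q3}
p0 ∈ B0, q0 ∈ B0 → same block
Bisimilar ⇒ trace-equivalent.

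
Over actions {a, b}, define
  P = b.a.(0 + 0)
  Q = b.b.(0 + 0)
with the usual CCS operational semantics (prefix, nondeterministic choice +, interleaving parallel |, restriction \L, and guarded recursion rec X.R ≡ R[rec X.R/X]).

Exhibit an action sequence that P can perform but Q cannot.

Reachable graph of P (3 states):
  s0 = b.a.(0 + 0) → ··b··> s1
  s1 = a.(0 + 0) → ··a··> s2
  s2 = 0 + 0 → stopped
Reachable graph of Q (3 states):
  t0 = b.b.(0 + 0) → ··b··> t1
  t1 = b.(0 + 0) → ··b··> t2
  t2 = 0 + 0 → stopped
Executing ba from P (initial set {s0}):
  [1] b ⇒ {s1}
  [2] a ⇒ {s2}
  P completes σ.
Executing ba from Q (initial set {t0}):
  [1] b ⇒ {t1}
  [2] a ⇒ ∅ (Q stuck)

ba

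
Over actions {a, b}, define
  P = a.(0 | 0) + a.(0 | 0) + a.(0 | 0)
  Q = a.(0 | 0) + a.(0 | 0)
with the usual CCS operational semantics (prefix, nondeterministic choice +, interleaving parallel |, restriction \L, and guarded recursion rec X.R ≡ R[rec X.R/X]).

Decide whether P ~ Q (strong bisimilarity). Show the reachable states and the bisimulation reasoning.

LTS(P): 2 reachable states
  u0 = a.(0 | 0) + a.(0 | 0) + a.(0 | 0) | --a--▸ u1
  u1 = 0 | 0 | (no moves)
LTS(Q): 2 reachable states
  v0 = a.(0 | 0) + a.(0 | 0) | --a--▸ v1
  v1 = 0 | 0 | (no moves)
Partition-refinement fixed point:
  B0 = {u0, v0}
  B1 = {u1, v1}
u0 ∈ B0, v0 ∈ B0 → same block

bisimilar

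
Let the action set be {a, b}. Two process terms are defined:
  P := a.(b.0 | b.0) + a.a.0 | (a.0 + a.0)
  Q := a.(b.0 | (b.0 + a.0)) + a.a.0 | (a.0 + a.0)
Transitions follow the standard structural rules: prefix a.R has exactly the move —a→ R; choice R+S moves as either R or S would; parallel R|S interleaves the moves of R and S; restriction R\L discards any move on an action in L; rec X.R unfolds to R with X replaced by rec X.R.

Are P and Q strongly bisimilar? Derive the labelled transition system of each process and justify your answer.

Reachable graph of P (9 states):
  p0 = a.(b.0 | b.0) + a.a.0 | (a.0 + a.0) → —a→ p1, —a→ p2, —a→ p3
  p1 = a.0 | (a.0 + a.0) → —a→ p4, —a→ p5
  p2 = a.a.0 | 0 → —a→ p5
  p3 = b.0 | b.0 → —b→ p6, —b→ p7
  p4 = 0 | (a.0 + a.0) → —a→ p8
  p5 = a.0 | 0 → —a→ p8
  p6 = 0 | b.0 → —b→ p8
  p7 = b.0 | 0 → —b→ p8
  p8 = 0 | 0 → deadlocked
Reachable graph of Q (9 states):
  q0 = a.(b.0 | (b.0 + a.0)) + a.a.0 | (a.0 + a.0) → —a→ q1, —a→ q2, —a→ q3
  q1 = a.0 | (a.0 + a.0) → —a→ q4, —a→ q5
  q2 = a.a.0 | 0 → —a→ q5
  q3 = b.0 | (b.0 + a.0) → —a→ q6, —b→ q6, —b→ q7
  q4 = 0 | (a.0 + a.0) → —a→ q8
  q5 = a.0 | 0 → —a→ q8
  q6 = b.0 | 0 → —b→ q8
  q7 = 0 | (b.0 + a.0) → —a→ q8, —b→ q8
  q8 = 0 | 0 → deadlocked
Partition-refinement fixed point:
  B0 = {p0}
  B1 = {p3}
  B2 = {p6, p7, q6}
  B3 = {p8, q8}
  B4 = {p1, p2, q1, q2}
  B5 = {p4, p5, q4, q5}
  B6 = {q0}
  B7 = {q3}
  B8 = {q7}
p0 ∈ B0, q0 ∈ B6 → different blocks

not bisimilar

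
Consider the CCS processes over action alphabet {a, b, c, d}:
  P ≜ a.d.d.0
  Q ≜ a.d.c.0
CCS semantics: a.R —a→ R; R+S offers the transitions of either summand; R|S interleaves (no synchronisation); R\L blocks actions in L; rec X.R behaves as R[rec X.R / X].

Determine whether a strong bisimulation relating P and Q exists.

P ≁ Q

Reachable graph of P (4 states):
  u0 = a.d.d.0 ⊢ ··a··> u1
  u1 = d.d.0 ⊢ ··d··> u2
  u2 = d.0 ⊢ ··d··> u3
  u3 = 0 ⊢ stopped
Reachable graph of Q (4 states):
  v0 = a.d.c.0 ⊢ ··a··> v1
  v1 = d.c.0 ⊢ ··d··> v2
  v2 = c.0 ⊢ ··c··> v3
  v3 = 0 ⊢ stopped
Bisimilarity quotient blocks:
  B0 = {u0}
  B1 = {u1}
  B2 = {u2}
  B3 = {u3, v3}
  B4 = {v0}
  B5 = {v1}
  B6 = {v2}
u0 ∈ B0, v0 ∈ B4 → different blocks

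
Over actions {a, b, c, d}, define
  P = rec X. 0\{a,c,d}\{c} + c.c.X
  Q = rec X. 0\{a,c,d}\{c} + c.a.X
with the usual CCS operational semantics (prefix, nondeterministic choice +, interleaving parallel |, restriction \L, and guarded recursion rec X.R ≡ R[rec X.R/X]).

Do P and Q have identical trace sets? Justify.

traces(P) ≠ traces(Q) — witness ⟨cc⟩

Reachable graph of P (2 states):
  s0 = rec X. 0\{a,c,d}\{c} + c.c.X :: --c--▸ s1
  s1 = c.(rec X. 0\{a,c,d}\{c} + c.c.X) :: --c--▸ s0
Reachable graph of Q (2 states):
  t0 = rec X. 0\{a,c,d}\{c} + c.a.X :: --c--▸ t1
  t1 = a.(rec X. 0\{a,c,d}\{c} + c.a.X) :: --a--▸ t0
Run σ = ⟨cc⟩ on P: start {s0}
  [1] c ⇒ {s1}
  [2] c ⇒ {s0}
  P completes σ.
Run σ = ⟨cc⟩ on Q: start {t0}
  [1] c ⇒ {t1}
  [2] c ⇒ no successor for Q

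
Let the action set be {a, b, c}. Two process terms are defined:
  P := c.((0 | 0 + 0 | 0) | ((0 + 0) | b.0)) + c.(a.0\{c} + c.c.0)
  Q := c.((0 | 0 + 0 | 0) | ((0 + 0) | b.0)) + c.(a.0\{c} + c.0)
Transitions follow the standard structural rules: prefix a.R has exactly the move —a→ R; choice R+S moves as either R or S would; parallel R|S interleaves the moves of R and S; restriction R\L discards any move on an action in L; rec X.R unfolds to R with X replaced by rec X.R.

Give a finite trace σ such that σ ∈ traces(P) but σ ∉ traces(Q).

ccc

LTS(P): 7 reachable states
  p0 = c.((0 | 0 + 0 | 0) | ((0 + 0) | b.0)) + c.(a.0\{c} + c.c.0) :: —c→ p1, —c→ p2
  p1 = (0 | 0 + 0 | 0) | ((0 + 0) | b.0) :: —b→ p3
  p2 = a.0\{c} + c.c.0 :: —a→ p4, —c→ p5
  p3 = (0 | 0 + 0 | 0) | ((0 + 0) | 0) :: ∅
  p4 = 0\{c} :: ∅
  p5 = c.0 :: —c→ p6
  p6 = 0 :: ∅
LTS(Q): 6 reachable states
  q0 = c.((0 | 0 + 0 | 0) | ((0 + 0) | b.0)) + c.(a.0\{c} + c.0) :: —c→ q1, —c→ q2
  q1 = (0 | 0 + 0 | 0) | ((0 + 0) | b.0) :: —b→ q3
  q2 = a.0\{c} + c.0 :: —a→ q4, —c→ q5
  q3 = (0 | 0 + 0 | 0) | ((0 + 0) | 0) :: ∅
  q4 = 0\{c} :: ∅
  q5 = 0 :: ∅
Trace ⟨ccc⟩ through P, begin at {p0}:
  [1] c ⇒ {p1, p2}
  [2] c ⇒ {p5}
  [3] c ⇒ {p6}
  P completes σ.
Trace ⟨ccc⟩ through Q, begin at {q0}:
  [1] c ⇒ {q1, q2}
  [2] c ⇒ {q5}
  [3] c ⇒ ∅  — Q cannot continue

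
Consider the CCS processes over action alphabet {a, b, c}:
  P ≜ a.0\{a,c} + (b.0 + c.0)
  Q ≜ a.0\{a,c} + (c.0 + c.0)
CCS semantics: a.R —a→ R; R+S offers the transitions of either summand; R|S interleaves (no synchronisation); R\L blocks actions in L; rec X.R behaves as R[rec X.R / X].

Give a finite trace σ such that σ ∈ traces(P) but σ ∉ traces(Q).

b

LTS(P): 3 reachable states
  p0 = a.0\{a,c} + (b.0 + c.0) has moves --a--▸ p1, --b--▸ p2, --c--▸ p2
  p1 = 0\{a,c} has moves deadlocked
  p2 = 0 has moves deadlocked
LTS(Q): 3 reachable states
  q0 = a.0\{a,c} + (c.0 + c.0) has moves --a--▸ q1, --c--▸ q2
  q1 = 0\{a,c} has moves deadlocked
  q2 = 0 has moves deadlocked
Run σ = ⟨b⟩ on P: start {p0}
  after b @ step 1: {p2}
  — P admits the full trace.
Run σ = ⟨b⟩ on Q: start {q0}
  after b @ step 1: ∅ (Q stuck)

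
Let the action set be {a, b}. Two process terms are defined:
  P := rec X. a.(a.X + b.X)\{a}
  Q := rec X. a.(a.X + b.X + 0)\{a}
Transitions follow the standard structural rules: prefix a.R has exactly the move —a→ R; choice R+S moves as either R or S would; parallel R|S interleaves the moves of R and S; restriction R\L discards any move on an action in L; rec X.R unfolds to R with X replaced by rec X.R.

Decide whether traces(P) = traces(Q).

LTS(P): 3 reachable states
  u0 = rec X. a.(a.X + b.X)\{a} :: ··a··> u1
  u1 = (a.(rec X. a.(a.X + b.X)\{a}) + b.(rec X. a.(a.X + b.X)\{a}))\{a} :: ··b··> u2
  u2 = (rec X. a.(a.X + b.X)\{a})\{a} :: deadlocked
LTS(Q): 3 reachable states
  v0 = rec X. a.(a.X + b.X + 0)\{a} :: ··a··> v1
  v1 = (a.(rec X. a.(a.X + b.X + 0)\{a}) + b.(rec X. a.(a.X + b.X + 0)\{a}) + 0)\{a} :: ··b··> v2
  v2 = (rec X. a.(a.X + b.X + 0)\{a})\{a} :: deadlocked
Coarsest stable partition (strong bisimilarity classes):
  B0 = {u0, v0}
  B1 = {u1, v1}
  B2 = {u2, v2}
u0 ∈ B0, v0 ∈ B0 → same block
Bisimilar ⇒ trace-equivalent.

YES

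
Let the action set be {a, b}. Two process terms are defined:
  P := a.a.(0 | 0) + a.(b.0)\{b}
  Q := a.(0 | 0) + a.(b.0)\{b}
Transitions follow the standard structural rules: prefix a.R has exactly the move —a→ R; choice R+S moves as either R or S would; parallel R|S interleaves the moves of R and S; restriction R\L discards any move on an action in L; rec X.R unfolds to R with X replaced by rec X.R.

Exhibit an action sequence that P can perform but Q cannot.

Reachable graph of P (4 states):
  u0 = a.a.(0 | 0) + a.(b.0)\{b} | —a→ u1, —a→ u2
  u1 = (b.0)\{b} | deadlocked
  u2 = a.(0 | 0) | —a→ u3
  u3 = 0 | 0 | deadlocked
Reachable graph of Q (3 states):
  v0 = a.(0 | 0) + a.(b.0)\{b} | —a→ v1, —a→ v2
  v1 = (b.0)\{b} | deadlocked
  v2 = 0 | 0 | deadlocked
Trace ⟨aa⟩ through P, begin at {u0}:
  step 1 (a): {u1, u2}
  step 2 (a): {u3}
  P completes σ.
Trace ⟨aa⟩ through Q, begin at {v0}:
  step 1 (a): {v1, v2}
  step 2 (a): no successor for Q

aa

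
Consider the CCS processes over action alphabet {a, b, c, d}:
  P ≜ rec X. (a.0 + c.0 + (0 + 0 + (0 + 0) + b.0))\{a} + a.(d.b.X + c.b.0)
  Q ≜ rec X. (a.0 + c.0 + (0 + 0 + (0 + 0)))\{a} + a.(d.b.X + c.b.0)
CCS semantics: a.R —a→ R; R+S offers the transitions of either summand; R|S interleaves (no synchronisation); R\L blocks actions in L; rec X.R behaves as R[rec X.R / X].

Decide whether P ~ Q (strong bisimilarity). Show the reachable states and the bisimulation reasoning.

LTS(P): 6 reachable states
  s0 = rec X. (a.0 + c.0 + (0 + 0 + (0 + 0) + b.0))\{a} + a.(d.b.X + c.b.0) → ··a··> s1, ··b··> s2, ··c··> s2
  s1 = d.b.(rec X. (a.0 + c.0 + (0 + 0 + (0 + 0) + b.0))\{a} + a.(d.b.X + c.b.0)) + c.b.0 → ··c··> s3, ··d··> s4
  s2 = 0\{a} → (no moves)
  s3 = b.0 → ··b··> s5
  s4 = b.(rec X. (a.0 + c.0 + (0 + 0 + (0 + 0) + b.0))\{a} + a.(d.b.X + c.b.0)) → ··b··> s0
  s5 = 0 → (no moves)
LTS(Q): 6 reachable states
  t0 = rec X. (a.0 + c.0 + (0 + 0 + (0 + 0)))\{a} + a.(d.b.X + c.b.0) → ··a··> t1, ··c··> t2
  t1 = d.b.(rec X. (a.0 + c.0 + (0 + 0 + (0 + 0)))\{a} + a.(d.b.X + c.b.0)) + c.b.0 → ··c··> t3, ··d··> t4
  t2 = 0\{a} → (no moves)
  t3 = b.0 → ··b··> t5
  t4 = b.(rec X. (a.0 + c.0 + (0 + 0 + (0 + 0)))\{a} + a.(d.b.X + c.b.0)) → ··b··> t0
  t5 = 0 → (no moves)
Bisimilarity quotient blocks:
  B0 = {s0}
  B1 = {s2, s5, t2, t5}
  B2 = {s1}
  B3 = {s4}
  B4 = {s3, t3}
  B5 = {t0}
  B6 = {t1}
  B7 = {t4}
s0 ∈ B0, t0 ∈ B5 → different blocks

not bisimilar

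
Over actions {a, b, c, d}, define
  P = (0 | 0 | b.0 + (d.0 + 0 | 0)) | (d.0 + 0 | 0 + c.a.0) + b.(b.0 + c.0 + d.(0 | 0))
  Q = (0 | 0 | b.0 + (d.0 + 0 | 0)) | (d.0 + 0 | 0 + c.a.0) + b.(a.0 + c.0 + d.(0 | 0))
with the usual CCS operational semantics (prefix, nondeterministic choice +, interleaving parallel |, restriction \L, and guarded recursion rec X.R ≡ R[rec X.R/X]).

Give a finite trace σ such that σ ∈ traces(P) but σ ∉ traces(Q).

LTS(P): 11 reachable states
  p0 = (0 | 0 | b.0 + (d.0 + 0 | 0)) | (d.0 + 0 | 0 + c.a.0) + b.(b.0 + c.0 + d.(0 | 0)) → --b--▸ p1, --b--▸ p2, --c--▸ p3, --d--▸ p4, --d--▸ p5
  p1 = 0 | 0 | 0 | (d.0 + 0 | 0 + c.a.0) → --c--▸ p6, --d--▸ p7
  p2 = b.0 + c.0 + d.(0 | 0) → --b--▸ p8, --c--▸ p8, --d--▸ p9
  p3 = (0 | 0 | b.0 + (d.0 + 0 | 0)) | a.0 → --a--▸ p4, --b--▸ p6, --d--▸ p10
  p4 = (0 | 0 | b.0 + (d.0 + 0 | 0)) | 0 → --b--▸ p7, --d--▸ p9
  p5 = 0 | (d.0 + 0 | 0 + c.a.0) → --c--▸ p10, --d--▸ p9
  p6 = 0 | 0 | 0 | a.0 → --a--▸ p7
  p7 = 0 | 0 | 0 | 0 → stopped
  p8 = 0 → stopped
  p9 = 0 | 0 → stopped
  p10 = 0 | a.0 → --a--▸ p9
LTS(Q): 11 reachable states
  q0 = (0 | 0 | b.0 + (d.0 + 0 | 0)) | (d.0 + 0 | 0 + c.a.0) + b.(a.0 + c.0 + d.(0 | 0)) → --b--▸ q1, --b--▸ q2, --c--▸ q3, --d--▸ q4, --d--▸ q5
  q1 = 0 | 0 | 0 | (d.0 + 0 | 0 + c.a.0) → --c--▸ q6, --d--▸ q7
  q2 = a.0 + c.0 + d.(0 | 0) → --a--▸ q8, --c--▸ q8, --d--▸ q9
  q3 = (0 | 0 | b.0 + (d.0 + 0 | 0)) | a.0 → --a--▸ q4, --b--▸ q6, --d--▸ q10
  q4 = (0 | 0 | b.0 + (d.0 + 0 | 0)) | 0 → --b--▸ q7, --d--▸ q9
  q5 = 0 | (d.0 + 0 | 0 + c.a.0) → --c--▸ q10, --d--▸ q9
  q6 = 0 | 0 | 0 | a.0 → --a--▸ q7
  q7 = 0 | 0 | 0 | 0 → stopped
  q8 = 0 → stopped
  q9 = 0 | 0 → stopped
  q10 = 0 | a.0 → --a--▸ q9
Run σ = ⟨bb⟩ on P: start {p0}
  [1] b ⇒ {p1, p2}
  [2] b ⇒ {p8}
  ✓ P
Run σ = ⟨bb⟩ on Q: start {q0}
  [1] b ⇒ {q1, q2}
  [2] b ⇒ no successor for Q

bb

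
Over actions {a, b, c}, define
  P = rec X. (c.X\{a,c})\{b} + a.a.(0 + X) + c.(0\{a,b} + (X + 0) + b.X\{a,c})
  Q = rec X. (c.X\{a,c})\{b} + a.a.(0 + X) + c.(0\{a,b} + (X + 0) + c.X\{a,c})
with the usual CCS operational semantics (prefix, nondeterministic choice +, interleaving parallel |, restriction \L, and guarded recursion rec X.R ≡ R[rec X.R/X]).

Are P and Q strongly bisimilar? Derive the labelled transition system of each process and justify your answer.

Reachable graph of P (6 states):
  u0 = rec X. (c.X\{a,c})\{b} + a.a.(0 + X) + c.(0\{a,b} + (X + 0) + b.X\{a,c}) → —a→ u1, —c→ u2, —c→ u3
  u1 = a.(0 + (rec X. (c.X\{a,c})\{b} + a.a.(0 + X) + c.(0\{a,b} + (X + 0) + b.X\{a,c}))) → —a→ u4
  u2 = (rec X. (c.X\{a,c})\{b} + a.a.(0 + X) + c.(0\{a,b} + (X + 0) + b.X\{a,c}))\{a,c}\{b} → (no moves)
  u3 = 0\{a,b} + ((rec X. (c.X\{a,c})\{b} + a.a.(0 + X) + c.(0\{a,b} + (X + 0) + b.X\{a,c})) + 0) + b.(rec X. (c.X\{a,c})\{b} + a.a.(0 + X) + c.(0\{a,b} + (X + 0) + b.X\{a,c}))\{a,c} → —a→ u1, —b→ u5, —c→ u2, —c→ u3
  u4 = 0 + (rec X. (c.X\{a,c})\{b} + a.a.(0 + X) + c.(0\{a,b} + (X + 0) + b.X\{a,c})) → —a→ u1, —c→ u2, —c→ u3
  u5 = (rec X. (c.X\{a,c})\{b} + a.a.(0 + X) + c.(0\{a,b} + (X + 0) + b.X\{a,c}))\{a,c} → (no moves)
Reachable graph of Q (6 states):
  v0 = rec X. (c.X\{a,c})\{b} + a.a.(0 + X) + c.(0\{a,b} + (X + 0) + c.X\{a,c}) → —a→ v1, —c→ v2, —c→ v3
  v1 = a.(0 + (rec X. (c.X\{a,c})\{b} + a.a.(0 + X) + c.(0\{a,b} + (X + 0) + c.X\{a,c}))) → —a→ v4
  v2 = (rec X. (c.X\{a,c})\{b} + a.a.(0 + X) + c.(0\{a,b} + (X + 0) + c.X\{a,c}))\{a,c}\{b} → (no moves)
  v3 = 0\{a,b} + ((rec X. (c.X\{a,c})\{b} + a.a.(0 + X) + c.(0\{a,b} + (X + 0) + c.X\{a,c})) + 0) + c.(rec X. (c.X\{a,c})\{b} + a.a.(0 + X) + c.(0\{a,b} + (X + 0) + c.X\{a,c}))\{a,c} → —a→ v1, —c→ v2, —c→ v3, —c→ v5
  v4 = 0 + (rec X. (c.X\{a,c})\{b} + a.a.(0 + X) + c.(0\{a,b} + (X + 0) + c.X\{a,c})) → —a→ v1, —c→ v2, —c→ v3
  v5 = (rec X. (c.X\{a,c})\{b} + a.a.(0 + X) + c.(0\{a,b} + (X + 0) + c.X\{a,c}))\{a,c} → (no moves)
Bisimilarity quotient blocks:
  B0 = {u0, u4}
  B1 = {u1}
  B2 = {u2, u5, v2, v5}
  B3 = {u3}
  B4 = {v0, v3, v4}
  B5 = {v1}
u0 ∈ B0, v0 ∈ B4 → different blocks

P ≁ Q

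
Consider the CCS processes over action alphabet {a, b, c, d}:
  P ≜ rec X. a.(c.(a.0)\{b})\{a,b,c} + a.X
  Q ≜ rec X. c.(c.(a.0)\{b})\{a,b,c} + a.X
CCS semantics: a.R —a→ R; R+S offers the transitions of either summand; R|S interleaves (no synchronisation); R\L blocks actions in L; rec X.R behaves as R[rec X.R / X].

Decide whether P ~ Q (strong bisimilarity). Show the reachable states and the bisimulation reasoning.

not bisimilar

Reachable graph of P (2 states):
  s0 = rec X. a.(c.(a.0)\{b})\{a,b,c} + a.X → ··a··> s0, ··a··> s1
  s1 = (c.(a.0)\{b})\{a,b,c} → ∅
Reachable graph of Q (2 states):
  t0 = rec X. c.(c.(a.0)\{b})\{a,b,c} + a.X → ··a··> t0, ··c··> t1
  t1 = (c.(a.0)\{b})\{a,b,c} → ∅
Bisimilarity quotient blocks:
  B0 = {s0}
  B1 = {s1, t1}
  B2 = {t0}
s0 ∈ B0, t0 ∈ B2 → different blocks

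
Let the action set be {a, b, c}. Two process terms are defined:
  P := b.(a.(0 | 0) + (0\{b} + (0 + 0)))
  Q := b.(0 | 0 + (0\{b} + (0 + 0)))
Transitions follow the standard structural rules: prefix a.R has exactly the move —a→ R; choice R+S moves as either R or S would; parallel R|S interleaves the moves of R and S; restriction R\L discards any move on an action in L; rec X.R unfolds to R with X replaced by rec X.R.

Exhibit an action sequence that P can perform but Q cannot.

ba

P's transition system — 3 states:
  s0 = b.(a.(0 | 0) + (0\{b} + (0 + 0))) has moves —b→ s1
  s1 = a.(0 | 0) + (0\{b} + (0 + 0)) has moves —a→ s2
  s2 = 0 | 0 has moves ·
Q's transition system — 2 states:
  t0 = b.(0 | 0 + (0\{b} + (0 + 0))) has moves —b→ t1
  t1 = 0 | 0 + (0\{b} + (0 + 0)) has moves ·
Trace ⟨ba⟩ through P, begin at {s0}:
  [1] b ⇒ {s1}
  [2] a ⇒ {s2}
  — P admits the full trace.
Trace ⟨ba⟩ through Q, begin at {t0}:
  [1] b ⇒ {t1}
  [2] a ⇒ ∅  — Q cannot continue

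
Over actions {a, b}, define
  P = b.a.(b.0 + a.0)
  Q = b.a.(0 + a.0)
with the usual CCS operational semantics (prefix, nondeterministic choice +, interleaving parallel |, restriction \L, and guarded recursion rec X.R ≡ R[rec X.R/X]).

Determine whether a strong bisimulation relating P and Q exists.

P's transition system — 4 states:
  u0 = b.a.(b.0 + a.0) ⊢ —b→ u1
  u1 = a.(b.0 + a.0) ⊢ —a→ u2
  u2 = b.0 + a.0 ⊢ —a→ u3, —b→ u3
  u3 = 0 ⊢ ·
Q's transition system — 4 states:
  v0 = b.a.(0 + a.0) ⊢ —b→ v1
  v1 = a.(0 + a.0) ⊢ —a→ v2
  v2 = 0 + a.0 ⊢ —a→ v3
  v3 = 0 ⊢ ·
Coarsest stable partition (strong bisimilarity classes):
  B0 = {u0}
  B1 = {u1}
  B2 = {u2}
  B3 = {u3, v3}
  B4 = {v0}
  B5 = {v1}
  B6 = {v2}
u0 ∈ B0, v0 ∈ B4 → different blocks

NO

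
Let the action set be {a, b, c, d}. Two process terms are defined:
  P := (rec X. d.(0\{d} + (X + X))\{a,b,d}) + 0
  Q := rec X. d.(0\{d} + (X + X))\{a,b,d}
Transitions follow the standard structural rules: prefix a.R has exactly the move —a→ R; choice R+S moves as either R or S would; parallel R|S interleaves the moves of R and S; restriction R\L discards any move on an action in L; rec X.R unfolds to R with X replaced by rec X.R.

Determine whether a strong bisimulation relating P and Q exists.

LTS(P): 2 reachable states
  u0 = (rec X. d.(0\{d} + (X + X))\{a,b,d}) + 0 | —d→ u1
  u1 = (0\{d} + ((rec X. d.(0\{d} + (X + X))\{a,b,d}) + (rec X. d.(0\{d} + (X + X))\{a,b,d})))\{a,b,d} | stopped
LTS(Q): 2 reachable states
  v0 = rec X. d.(0\{d} + (X + X))\{a,b,d} | —d→ v1
  v1 = (0\{d} + ((rec X. d.(0\{d} + (X + X))\{a,b,d}) + (rec X. d.(0\{d} + (X + X))\{a,b,d})))\{a,b,d} | stopped
Bisimilarity quotient blocks:
  B0 = {u0, v0}
  B1 = {u1, v1}
u0 ∈ B0, v0 ∈ B0 → same block

bisimilar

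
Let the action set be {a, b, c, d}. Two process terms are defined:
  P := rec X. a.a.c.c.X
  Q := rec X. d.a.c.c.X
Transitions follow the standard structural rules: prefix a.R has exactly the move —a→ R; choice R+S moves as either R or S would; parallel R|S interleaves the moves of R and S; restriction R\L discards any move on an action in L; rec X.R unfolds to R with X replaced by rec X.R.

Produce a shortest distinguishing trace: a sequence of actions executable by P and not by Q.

LTS(P): 4 reachable states
  m0 = rec X. a.a.c.c.X :: —a→ m1
  m1 = a.c.c.(rec X. a.a.c.c.X) :: —a→ m2
  m2 = c.c.(rec X. a.a.c.c.X) :: —c→ m3
  m3 = c.(rec X. a.a.c.c.X) :: —c→ m0
LTS(Q): 4 reachable states
  n0 = rec X. d.a.c.c.X :: —d→ n1
  n1 = a.c.c.(rec X. d.a.c.c.X) :: —a→ n2
  n2 = c.c.(rec X. d.a.c.c.X) :: —c→ n3
  n3 = c.(rec X. d.a.c.c.X) :: —c→ n0
Executing a from P (initial set {m0}):
  after a @ step 1: {m1}
  P completes σ.
Executing a from Q (initial set {n0}):
  after a @ step 1: ∅ (Q stuck)

a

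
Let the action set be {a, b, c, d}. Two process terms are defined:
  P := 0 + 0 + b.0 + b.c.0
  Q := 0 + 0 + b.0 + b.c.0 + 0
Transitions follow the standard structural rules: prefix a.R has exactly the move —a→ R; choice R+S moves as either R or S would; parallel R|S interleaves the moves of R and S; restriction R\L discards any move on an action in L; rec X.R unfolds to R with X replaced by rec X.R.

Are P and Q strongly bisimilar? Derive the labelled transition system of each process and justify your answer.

P ~ Q

Reachable graph of P (3 states):
  s0 = 0 + 0 + b.0 + b.c.0 | ··b··> s1, ··b··> s2
  s1 = 0 | ∅
  s2 = c.0 | ··c··> s1
Reachable graph of Q (3 states):
  t0 = 0 + 0 + b.0 + b.c.0 + 0 | ··b··> t1, ··b··> t2
  t1 = 0 | ∅
  t2 = c.0 | ··c··> t1
Bisimilarity quotient blocks:
  B0 = {s0, t0}
  B1 = {s2, t2}
  B2 = {s1, t1}
s0 ∈ B0, t0 ∈ B0 → same block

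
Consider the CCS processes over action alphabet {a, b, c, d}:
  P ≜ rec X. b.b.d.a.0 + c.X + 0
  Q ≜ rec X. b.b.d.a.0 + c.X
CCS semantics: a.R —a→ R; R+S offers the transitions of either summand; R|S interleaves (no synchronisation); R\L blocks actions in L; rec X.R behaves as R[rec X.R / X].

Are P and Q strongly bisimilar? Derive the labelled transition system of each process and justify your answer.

bisimilar

Reachable graph of P (5 states):
  u0 = rec X. b.b.d.a.0 + c.X + 0 :: --b--▸ u1, --c--▸ u0
  u1 = b.d.a.0 :: --b--▸ u2
  u2 = d.a.0 :: --d--▸ u3
  u3 = a.0 :: --a--▸ u4
  u4 = 0 :: (no moves)
Reachable graph of Q (5 states):
  v0 = rec X. b.b.d.a.0 + c.X :: --b--▸ v1, --c--▸ v0
  v1 = b.d.a.0 :: --b--▸ v2
  v2 = d.a.0 :: --d--▸ v3
  v3 = a.0 :: --a--▸ v4
  v4 = 0 :: (no moves)
Coarsest stable partition (strong bisimilarity classes):
  B0 = {u0, v0}
  B1 = {u1, v1}
  B2 = {u2, v2}
  B3 = {u3, v3}
  B4 = {u4, v4}
u0 ∈ B0, v0 ∈ B0 → same block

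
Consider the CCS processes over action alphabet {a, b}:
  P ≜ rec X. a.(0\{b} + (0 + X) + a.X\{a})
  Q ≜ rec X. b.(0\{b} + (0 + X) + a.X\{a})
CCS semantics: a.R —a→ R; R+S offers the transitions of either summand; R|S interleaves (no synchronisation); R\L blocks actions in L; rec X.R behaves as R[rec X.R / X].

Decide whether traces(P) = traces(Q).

Reachable graph of P (3 states):
  m0 = rec X. a.(0\{b} + (0 + X) + a.X\{a}) ⊢ -a-> m1
  m1 = 0\{b} + (0 + (rec X. a.(0\{b} + (0 + X) + a.X\{a}))) + a.(rec X. a.(0\{b} + (0 + X) + a.X\{a}))\{a} ⊢ -a-> m1, -a-> m2
  m2 = (rec X. a.(0\{b} + (0 + X) + a.X\{a}))\{a} ⊢ ∅
Reachable graph of Q (4 states):
  n0 = rec X. b.(0\{b} + (0 + X) + a.X\{a}) ⊢ -b-> n1
  n1 = 0\{b} + (0 + (rec X. b.(0\{b} + (0 + X) + a.X\{a}))) + a.(rec X. b.(0\{b} + (0 + X) + a.X\{a}))\{a} ⊢ -a-> n2, -b-> n1
  n2 = (rec X. b.(0\{b} + (0 + X) + a.X\{a}))\{a} ⊢ -b-> n3
  n3 = (0\{b} + (0 + (rec X. b.(0\{b} + (0 + X) + a.X\{a}))) + a.(rec X. b.(0\{b} + (0 + X) + a.X\{a}))\{a})\{a} ⊢ -b-> n3
Executing a from P (initial set {m0}):
  [1] a ⇒ {m1}
  P completes σ.
Executing a from Q (initial set {n0}):
  [1] a ⇒ ∅ (Q stuck)

NO — witness ⟨a⟩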